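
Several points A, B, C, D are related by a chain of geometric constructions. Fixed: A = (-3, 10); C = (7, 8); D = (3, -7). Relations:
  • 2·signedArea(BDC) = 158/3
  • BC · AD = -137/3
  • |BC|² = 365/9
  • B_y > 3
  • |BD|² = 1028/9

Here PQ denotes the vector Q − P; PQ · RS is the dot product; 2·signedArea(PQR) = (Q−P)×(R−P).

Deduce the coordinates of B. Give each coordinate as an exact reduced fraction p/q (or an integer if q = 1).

1. B_x = 7/3  [BC · AD = -137/3 ∩ 2·signedArea(BDC) = 158/3]
2. B_y = 11/3  [BC · AD = -137/3 ∩ 2·signedArea(BDC) = 158/3]
   → B = (7/3, 11/3)

B = (7/3, 11/3)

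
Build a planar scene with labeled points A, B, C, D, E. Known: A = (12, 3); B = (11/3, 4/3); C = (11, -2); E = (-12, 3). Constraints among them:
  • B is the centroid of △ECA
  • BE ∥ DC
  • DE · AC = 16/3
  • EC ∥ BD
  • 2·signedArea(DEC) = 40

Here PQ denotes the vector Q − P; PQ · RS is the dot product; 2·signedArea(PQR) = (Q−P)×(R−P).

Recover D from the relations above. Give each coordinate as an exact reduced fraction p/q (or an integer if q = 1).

1. D_x = 80/3  [BE ∥ DC ∩ EC ∥ BD]
2. D_y = -11/3  [BE ∥ DC ∩ EC ∥ BD]
   → D = (80/3, -11/3)

D = (80/3, -11/3)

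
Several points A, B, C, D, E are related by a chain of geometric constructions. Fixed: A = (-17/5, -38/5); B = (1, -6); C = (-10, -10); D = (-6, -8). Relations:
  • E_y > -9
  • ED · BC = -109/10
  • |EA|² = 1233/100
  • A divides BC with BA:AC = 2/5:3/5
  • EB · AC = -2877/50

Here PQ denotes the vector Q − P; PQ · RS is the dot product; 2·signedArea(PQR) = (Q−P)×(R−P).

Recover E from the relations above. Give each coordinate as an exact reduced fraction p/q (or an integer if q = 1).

1. E_x = -67/10  [line 11·x + 4·y + 1089/10 = 0 ∩ |EA|² = 1233/100]
2. E_y = -44/5  [line 11·x + 4·y + 1089/10 = 0 ∩ |EA|² = 1233/100]
   → E = (-67/10, -44/5)

E = (-67/10, -44/5)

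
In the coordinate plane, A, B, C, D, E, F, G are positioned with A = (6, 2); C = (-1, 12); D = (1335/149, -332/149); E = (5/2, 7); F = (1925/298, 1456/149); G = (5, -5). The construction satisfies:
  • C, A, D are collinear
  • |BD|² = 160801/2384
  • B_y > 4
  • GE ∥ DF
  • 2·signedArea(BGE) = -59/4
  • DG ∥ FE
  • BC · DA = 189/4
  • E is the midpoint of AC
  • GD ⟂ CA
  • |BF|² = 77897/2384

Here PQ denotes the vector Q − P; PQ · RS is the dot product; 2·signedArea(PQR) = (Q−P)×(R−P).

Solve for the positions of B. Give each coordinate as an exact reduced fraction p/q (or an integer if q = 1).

1. B_x = 17/4  [2·signedArea(BGE) = -59/4 ∩ BC · DA = 189/4]
2. B_y = 9/2  [2·signedArea(BGE) = -59/4 ∩ BC · DA = 189/4]
   → B = (17/4, 9/2)

B = (17/4, 9/2)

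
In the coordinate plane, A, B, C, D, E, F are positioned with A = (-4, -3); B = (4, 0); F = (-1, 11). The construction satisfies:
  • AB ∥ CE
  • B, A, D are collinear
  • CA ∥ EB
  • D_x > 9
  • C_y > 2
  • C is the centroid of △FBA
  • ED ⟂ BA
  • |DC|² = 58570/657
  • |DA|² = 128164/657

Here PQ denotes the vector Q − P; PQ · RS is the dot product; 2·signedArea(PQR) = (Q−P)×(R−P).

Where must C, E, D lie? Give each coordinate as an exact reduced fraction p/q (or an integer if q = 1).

1. C_x = -1/3  [C is the centroid of △FBA]
2. C_y = 8/3  [C is the centroid of △FBA]
   → C = (-1/3, 8/3)
3. E_x = 23/3  [CA ∥ EB ∩ AB ∥ CE]
4. E_y = 17/3  [CA ∥ EB ∩ AB ∥ CE]
   → E = (23/3, 17/3)
5. D_x = 1988/219  [B, A, D are collinear ∩ ED ⟂ BA]
6. D_y = 139/73  [B, A, D are collinear ∩ ED ⟂ BA]
   → D = (1988/219, 139/73)

C = (-1/3, 8/3)
D = (1988/219, 139/73)
E = (23/3, 17/3)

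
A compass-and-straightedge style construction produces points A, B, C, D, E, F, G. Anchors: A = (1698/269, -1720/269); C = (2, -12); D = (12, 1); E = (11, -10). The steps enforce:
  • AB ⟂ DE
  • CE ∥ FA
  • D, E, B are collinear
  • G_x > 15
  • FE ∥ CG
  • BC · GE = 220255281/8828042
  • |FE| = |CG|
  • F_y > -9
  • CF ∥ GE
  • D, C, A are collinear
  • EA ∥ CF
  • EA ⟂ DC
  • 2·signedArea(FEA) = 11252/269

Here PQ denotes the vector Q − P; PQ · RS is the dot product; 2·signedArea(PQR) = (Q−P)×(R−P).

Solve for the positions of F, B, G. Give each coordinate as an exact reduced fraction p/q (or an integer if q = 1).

1. F_x = -723/269  [CE ∥ FA ∩ EA ∥ CF]
2. F_y = -2258/269  [CE ∥ FA ∩ EA ∥ CF]
   → F = (-723/269, -2258/269)
3. B_x = 370407/32818  [D, E, B are collinear ∩ AB ⟂ DE]
4. B_y = -224681/32818  [D, E, B are collinear ∩ AB ⟂ DE]
   → B = (370407/32818, -224681/32818)
5. G_x = 4220/269  [CF ∥ GE ∩ FE ∥ CG]
6. G_y = -3660/269  [CF ∥ GE ∩ FE ∥ CG]
   → G = (4220/269, -3660/269)

B = (370407/32818, -224681/32818)
F = (-723/269, -2258/269)
G = (4220/269, -3660/269)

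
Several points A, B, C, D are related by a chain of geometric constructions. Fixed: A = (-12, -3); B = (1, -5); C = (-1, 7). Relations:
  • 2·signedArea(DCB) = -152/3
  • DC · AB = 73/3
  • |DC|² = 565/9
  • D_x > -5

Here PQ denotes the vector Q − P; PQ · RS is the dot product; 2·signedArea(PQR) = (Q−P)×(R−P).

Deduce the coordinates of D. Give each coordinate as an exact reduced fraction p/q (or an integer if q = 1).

D = (-4, -1/3)

1. D_x = -4  [2·signedArea(DCB) = -152/3 ∩ DC · AB = 73/3]
2. D_y = -1/3  [2·signedArea(DCB) = -152/3 ∩ DC · AB = 73/3]
   → D = (-4, -1/3)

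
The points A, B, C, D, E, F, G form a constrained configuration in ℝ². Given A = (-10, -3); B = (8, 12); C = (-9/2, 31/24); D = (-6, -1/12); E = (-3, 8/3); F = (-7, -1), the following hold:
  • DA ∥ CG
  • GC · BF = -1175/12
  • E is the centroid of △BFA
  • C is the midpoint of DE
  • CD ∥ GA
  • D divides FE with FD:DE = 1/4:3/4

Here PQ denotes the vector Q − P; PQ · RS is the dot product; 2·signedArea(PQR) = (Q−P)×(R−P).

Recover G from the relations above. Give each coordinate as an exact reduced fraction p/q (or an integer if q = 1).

G = (-17/2, -13/8)

1. G_x = -17/2  [CD ∥ GA ∩ DA ∥ CG]
2. G_y = -13/8  [CD ∥ GA ∩ DA ∥ CG]
   → G = (-17/2, -13/8)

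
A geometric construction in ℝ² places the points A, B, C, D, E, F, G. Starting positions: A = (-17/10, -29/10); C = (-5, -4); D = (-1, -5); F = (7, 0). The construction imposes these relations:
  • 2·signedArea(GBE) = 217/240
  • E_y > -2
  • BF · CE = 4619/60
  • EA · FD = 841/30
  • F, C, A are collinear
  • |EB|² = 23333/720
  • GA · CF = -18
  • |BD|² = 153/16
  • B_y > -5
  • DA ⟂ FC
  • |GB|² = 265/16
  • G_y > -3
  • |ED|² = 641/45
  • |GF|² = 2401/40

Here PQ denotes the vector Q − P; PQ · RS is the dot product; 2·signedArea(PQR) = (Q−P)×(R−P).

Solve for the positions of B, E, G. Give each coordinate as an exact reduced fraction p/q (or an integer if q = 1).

B = (-4, -17/4)
E = (6/5, -29/15)
G = (-7/20, -49/20)

1. E_x = 6/5  [line 8·x + 5·y + 1/15 = 0 ∩ |ED|² = 641/45]
2. E_y = -29/15  [line 8·x + 5·y + 1/15 = 0 ∩ |ED|² = 641/45]
   → E = (6/5, -29/15)
3. G_x = -7/20  [line -12·x + -4·y + -14 = 0 ∩ |GF|² = 2401/40]
4. G_y = -49/20  [line -12·x + -4·y + -14 = 0 ∩ |GF|² = 2401/40]
   → G = (-7/20, -49/20)
5. B_x = -4  [BF · CE = 4619/60 ∩ 2·signedArea(GBE) = 217/240]
6. B_y = -17/4  [BF · CE = 4619/60 ∩ 2·signedArea(GBE) = 217/240]
   → B = (-4, -17/4)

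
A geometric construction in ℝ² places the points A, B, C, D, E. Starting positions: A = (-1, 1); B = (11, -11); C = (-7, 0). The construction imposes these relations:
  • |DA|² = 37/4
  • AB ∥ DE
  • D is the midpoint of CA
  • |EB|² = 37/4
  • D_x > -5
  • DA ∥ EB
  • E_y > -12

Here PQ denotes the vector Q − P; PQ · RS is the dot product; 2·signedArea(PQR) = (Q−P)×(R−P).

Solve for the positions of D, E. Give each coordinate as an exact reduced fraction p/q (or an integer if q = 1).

D = (-4, 1/2)
E = (8, -23/2)

1. D_x = -4  [D is the midpoint of CA]
2. D_y = 1/2  [D is the midpoint of CA]
   → D = (-4, 1/2)
3. E_x = 8  [DA ∥ EB ∩ AB ∥ DE]
4. E_y = -23/2  [DA ∥ EB ∩ AB ∥ DE]
   → E = (8, -23/2)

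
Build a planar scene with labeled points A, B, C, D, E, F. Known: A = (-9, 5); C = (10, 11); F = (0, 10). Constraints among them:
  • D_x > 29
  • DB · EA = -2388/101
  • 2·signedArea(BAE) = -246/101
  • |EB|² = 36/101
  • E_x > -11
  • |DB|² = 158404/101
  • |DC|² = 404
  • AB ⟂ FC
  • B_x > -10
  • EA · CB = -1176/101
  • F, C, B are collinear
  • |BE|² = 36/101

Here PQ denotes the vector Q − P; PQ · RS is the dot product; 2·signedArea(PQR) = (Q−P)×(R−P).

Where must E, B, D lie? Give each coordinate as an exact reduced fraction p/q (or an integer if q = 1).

B = (-950/101, 915/101)
D = (30, 13)
E = (-10, 9)

1. B_x = -950/101  [F, C, B are collinear ∩ AB ⟂ FC]
2. B_y = 915/101  [F, C, B are collinear ∩ AB ⟂ FC]
   → B = (-950/101, 915/101)
3. E_x = -10  [line 1960/101·x + 196/101·y + 17836/101 = 0 ∩ |EB|² = 36/101]
4. E_y = 9  [line 1960/101·x + 196/101·y + 17836/101 = 0 ∩ |EB|² = 36/101]
   → E = (-10, 9)
5. D_x = 30  [line -1·x + 4·y + -22 = 0 ∩ |DC|² = 404]
6. D_y = 13  [line -1·x + 4·y + -22 = 0 ∩ |DC|² = 404]
   → D = (30, 13)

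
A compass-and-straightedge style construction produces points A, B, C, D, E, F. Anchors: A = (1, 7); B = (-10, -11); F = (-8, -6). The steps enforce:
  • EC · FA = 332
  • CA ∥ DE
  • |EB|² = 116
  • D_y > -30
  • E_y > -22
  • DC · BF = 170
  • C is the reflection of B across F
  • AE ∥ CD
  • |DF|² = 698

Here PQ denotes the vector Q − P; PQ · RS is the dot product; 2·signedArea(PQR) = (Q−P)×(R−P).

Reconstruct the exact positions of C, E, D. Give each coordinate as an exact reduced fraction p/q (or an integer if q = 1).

C = (-6, -1)
D = (-21, -29)
E = (-14, -21)

1. C_x = -6  [C is the reflection of B across F]
2. C_y = -1  [C is the reflection of B across F]
   → C = (-6, -1)
3. D_x = -21  [line -2·x + -5·y + -187 = 0 ∩ |DF|² = 698]
4. D_y = -29  [line -2·x + -5·y + -187 = 0 ∩ |DF|² = 698]
   → D = (-21, -29)
5. E_x = -14  [EC · FA = 332 ∩ CA ∥ DE]
6. E_y = -21  [EC · FA = 332 ∩ CA ∥ DE]
   → E = (-14, -21)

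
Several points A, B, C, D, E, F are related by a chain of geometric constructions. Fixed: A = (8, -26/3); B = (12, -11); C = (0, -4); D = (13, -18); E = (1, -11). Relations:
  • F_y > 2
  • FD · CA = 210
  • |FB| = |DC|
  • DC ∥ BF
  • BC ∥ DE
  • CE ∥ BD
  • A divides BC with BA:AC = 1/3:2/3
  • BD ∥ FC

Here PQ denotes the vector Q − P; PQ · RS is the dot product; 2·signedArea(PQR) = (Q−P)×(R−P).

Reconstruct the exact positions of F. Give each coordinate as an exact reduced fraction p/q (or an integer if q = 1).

F = (-1, 3)

1. F_x = -1  [BD ∥ FC ∩ DC ∥ BF]
2. F_y = 3  [BD ∥ FC ∩ DC ∥ BF]
   → F = (-1, 3)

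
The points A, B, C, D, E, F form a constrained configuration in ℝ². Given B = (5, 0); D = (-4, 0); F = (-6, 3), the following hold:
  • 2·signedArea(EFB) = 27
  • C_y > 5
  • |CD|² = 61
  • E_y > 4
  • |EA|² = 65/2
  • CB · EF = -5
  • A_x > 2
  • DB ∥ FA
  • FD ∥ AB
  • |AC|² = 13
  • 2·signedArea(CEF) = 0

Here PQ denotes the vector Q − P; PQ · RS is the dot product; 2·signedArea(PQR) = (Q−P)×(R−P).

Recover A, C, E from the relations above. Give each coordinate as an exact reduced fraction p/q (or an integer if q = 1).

1. A_x = 3  [FD ∥ AB ∩ DB ∥ FA]
2. A_y = 3  [FD ∥ AB ∩ DB ∥ FA]
   → A = (3, 3)
3. E_x = -5/2  [line 3·x + 11·y + -42 = 0 ∩ |EA|² = 65/2]
4. E_y = 9/2  [line 3·x + 11·y + -42 = 0 ∩ |EA|² = 65/2]
   → E = (-5/2, 9/2)
5. C_x = 1  [2·signedArea(CEF) = 0 ∩ CB · EF = -5]
6. C_y = 6  [2·signedArea(CEF) = 0 ∩ CB · EF = -5]
   → C = (1, 6)

A = (3, 3)
C = (1, 6)
E = (-5/2, 9/2)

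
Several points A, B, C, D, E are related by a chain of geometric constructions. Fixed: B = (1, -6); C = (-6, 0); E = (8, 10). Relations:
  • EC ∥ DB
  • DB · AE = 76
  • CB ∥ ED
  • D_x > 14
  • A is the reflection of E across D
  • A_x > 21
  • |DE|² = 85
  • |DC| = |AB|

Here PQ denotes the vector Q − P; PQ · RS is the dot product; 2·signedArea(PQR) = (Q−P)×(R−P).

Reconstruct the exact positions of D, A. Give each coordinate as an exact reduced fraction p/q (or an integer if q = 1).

1. D_x = 15  [EC ∥ DB ∩ CB ∥ ED]
2. D_y = 4  [EC ∥ DB ∩ CB ∥ ED]
   → D = (15, 4)
3. A_x = 22  [A is the reflection of E across D]
4. A_y = -2  [A is the reflection of E across D]
   → A = (22, -2)

A = (22, -2)
D = (15, 4)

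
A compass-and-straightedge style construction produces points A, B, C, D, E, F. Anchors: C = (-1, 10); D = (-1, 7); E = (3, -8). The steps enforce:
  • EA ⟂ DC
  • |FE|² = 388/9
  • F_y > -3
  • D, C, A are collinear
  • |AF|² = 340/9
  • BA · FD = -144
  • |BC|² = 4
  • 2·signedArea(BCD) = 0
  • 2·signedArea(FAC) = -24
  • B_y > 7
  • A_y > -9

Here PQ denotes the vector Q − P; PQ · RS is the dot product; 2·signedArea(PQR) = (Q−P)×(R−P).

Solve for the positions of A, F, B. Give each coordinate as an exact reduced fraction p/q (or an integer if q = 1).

1. A_x = -1  [D, C, A are collinear ∩ EA ⟂ DC]
2. A_y = -8  [D, C, A are collinear ∩ EA ⟂ DC]
   → A = (-1, -8)
3. F_x = 1/3  [2·signedArea(FAC) = -24]
4. F_y = -2  [|FE|² = 388/9]
   → F = (1/3, -2)
5. B_x = -1  [2·signedArea(BCD) = 0 ∩ BA · FD = -144]
6. B_y = 8  [2·signedArea(BCD) = 0 ∩ BA · FD = -144]
   → B = (-1, 8)

A = (-1, -8)
B = (-1, 8)
F = (1/3, -2)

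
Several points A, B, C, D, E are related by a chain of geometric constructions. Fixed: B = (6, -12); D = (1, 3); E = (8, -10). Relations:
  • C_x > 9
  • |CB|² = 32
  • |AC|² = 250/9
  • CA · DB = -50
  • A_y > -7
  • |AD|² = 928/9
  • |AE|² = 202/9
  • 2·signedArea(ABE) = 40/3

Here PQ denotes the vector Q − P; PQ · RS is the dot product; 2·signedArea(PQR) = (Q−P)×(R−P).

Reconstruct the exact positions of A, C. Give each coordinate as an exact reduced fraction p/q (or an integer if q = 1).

1. A_x = 5  [line -2·x + 2·y + 68/3 = 0 ∩ |AE|² = 202/9]
2. A_y = -19/3  [line -2·x + 2·y + 68/3 = 0 ∩ |AE|² = 202/9]
   → A = (5, -19/3)
3. C_x = 10  [line -5·x + 15·y + 170 = 0 ∩ |CB|² = 32]
4. C_y = -8  [line -5·x + 15·y + 170 = 0 ∩ |CB|² = 32]
   → C = (10, -8)

A = (5, -19/3)
C = (10, -8)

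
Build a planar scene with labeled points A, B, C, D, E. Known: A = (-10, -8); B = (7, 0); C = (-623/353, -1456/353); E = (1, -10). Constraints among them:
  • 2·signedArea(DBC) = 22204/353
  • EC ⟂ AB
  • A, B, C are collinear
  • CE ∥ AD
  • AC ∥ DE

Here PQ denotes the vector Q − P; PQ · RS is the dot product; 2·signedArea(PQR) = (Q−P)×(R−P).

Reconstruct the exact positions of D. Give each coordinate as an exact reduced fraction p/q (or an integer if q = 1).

1. D_x = -2554/353  [AC ∥ DE ∩ CE ∥ AD]
2. D_y = -4898/353  [AC ∥ DE ∩ CE ∥ AD]
   → D = (-2554/353, -4898/353)

D = (-2554/353, -4898/353)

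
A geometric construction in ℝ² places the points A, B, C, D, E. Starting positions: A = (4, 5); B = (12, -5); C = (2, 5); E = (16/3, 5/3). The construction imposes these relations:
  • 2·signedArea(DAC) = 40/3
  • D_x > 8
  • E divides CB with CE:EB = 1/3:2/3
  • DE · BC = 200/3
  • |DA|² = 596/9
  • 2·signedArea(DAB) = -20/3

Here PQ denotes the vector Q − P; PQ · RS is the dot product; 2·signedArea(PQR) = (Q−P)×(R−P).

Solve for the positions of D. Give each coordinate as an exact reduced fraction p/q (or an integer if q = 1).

1. D_x = 26/3  [2·signedArea(DAC) = 40/3 ∩ 2·signedArea(DAB) = -20/3]
2. D_y = -5/3  [2·signedArea(DAC) = 40/3 ∩ 2·signedArea(DAB) = -20/3]
   → D = (26/3, -5/3)

D = (26/3, -5/3)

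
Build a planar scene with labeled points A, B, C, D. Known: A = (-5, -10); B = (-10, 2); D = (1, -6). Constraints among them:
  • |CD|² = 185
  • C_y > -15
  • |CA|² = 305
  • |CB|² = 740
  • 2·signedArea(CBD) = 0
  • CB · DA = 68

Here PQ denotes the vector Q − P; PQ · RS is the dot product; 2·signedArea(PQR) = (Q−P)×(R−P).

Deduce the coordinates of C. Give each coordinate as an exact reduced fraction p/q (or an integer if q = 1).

1. C_x = 12  [2·signedArea(CBD) = 0 ∩ CB · DA = 68]
2. C_y = -14  [2·signedArea(CBD) = 0 ∩ CB · DA = 68]
   → C = (12, -14)

C = (12, -14)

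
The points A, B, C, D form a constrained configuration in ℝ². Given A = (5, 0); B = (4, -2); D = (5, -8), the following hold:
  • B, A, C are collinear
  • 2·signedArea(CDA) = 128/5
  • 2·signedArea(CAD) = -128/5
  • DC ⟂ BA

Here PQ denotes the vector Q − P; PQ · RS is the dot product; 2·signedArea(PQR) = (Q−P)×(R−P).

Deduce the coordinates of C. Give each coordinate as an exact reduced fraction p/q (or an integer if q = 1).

C = (9/5, -32/5)

1. C_x = 9/5  [B, A, C are collinear ∩ DC ⟂ BA]
2. C_y = -32/5  [B, A, C are collinear ∩ DC ⟂ BA]
   → C = (9/5, -32/5)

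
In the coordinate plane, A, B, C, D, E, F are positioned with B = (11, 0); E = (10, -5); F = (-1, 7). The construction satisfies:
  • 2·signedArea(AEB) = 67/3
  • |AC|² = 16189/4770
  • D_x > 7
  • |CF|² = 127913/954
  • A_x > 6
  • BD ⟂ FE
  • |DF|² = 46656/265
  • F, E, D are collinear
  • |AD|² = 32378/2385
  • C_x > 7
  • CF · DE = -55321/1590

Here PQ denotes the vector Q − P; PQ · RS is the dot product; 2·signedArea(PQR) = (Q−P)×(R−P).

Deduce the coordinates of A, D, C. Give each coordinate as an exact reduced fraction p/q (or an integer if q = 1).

1. D_x = 2111/265  [F, E, D are collinear ∩ BD ⟂ FE]
2. D_y = -737/265  [F, E, D are collinear ∩ BD ⟂ FE]
   → D = (2111/265, -737/265)
3. C_x = 11633/1590  [line -539/265·x + 588/265·y + 27391/1590 = 0 ∩ |CF|² = 127913/954]
4. C_y = -1681/1590  [line -539/265·x + 588/265·y + 27391/1590 = 0 ∩ |CF|² = 127913/954]
   → C = (11633/1590, -1681/1590)
5. A_x = 20/3  [line -5·x + 1·y + 98/3 = 0 ∩ |AD|² = 32378/2385]
6. A_y = 2/3  [line -5·x + 1·y + 98/3 = 0 ∩ |AD|² = 32378/2385]
   → A = (20/3, 2/3)

A = (20/3, 2/3)
C = (11633/1590, -1681/1590)
D = (2111/265, -737/265)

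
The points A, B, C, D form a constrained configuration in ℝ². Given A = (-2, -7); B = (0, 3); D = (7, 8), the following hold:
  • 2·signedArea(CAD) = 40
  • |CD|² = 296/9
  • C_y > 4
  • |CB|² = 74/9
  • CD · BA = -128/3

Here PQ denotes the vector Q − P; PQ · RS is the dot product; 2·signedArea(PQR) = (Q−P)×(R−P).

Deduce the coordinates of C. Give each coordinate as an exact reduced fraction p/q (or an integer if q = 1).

1. C_x = 7/3  [2·signedArea(CAD) = 40 ∩ CD · BA = -128/3]
2. C_y = 14/3  [2·signedArea(CAD) = 40 ∩ CD · BA = -128/3]
   → C = (7/3, 14/3)

C = (7/3, 14/3)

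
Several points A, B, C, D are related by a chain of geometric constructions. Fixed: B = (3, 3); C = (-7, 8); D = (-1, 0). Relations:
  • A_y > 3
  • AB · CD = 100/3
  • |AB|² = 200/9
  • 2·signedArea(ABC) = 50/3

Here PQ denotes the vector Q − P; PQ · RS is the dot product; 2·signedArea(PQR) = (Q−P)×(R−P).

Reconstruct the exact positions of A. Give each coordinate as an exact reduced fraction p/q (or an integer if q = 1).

A = (-5/3, 11/3)

1. A_x = -5/3  [2·signedArea(ABC) = 50/3 ∩ AB · CD = 100/3]
2. A_y = 11/3  [2·signedArea(ABC) = 50/3 ∩ AB · CD = 100/3]
   → A = (-5/3, 11/3)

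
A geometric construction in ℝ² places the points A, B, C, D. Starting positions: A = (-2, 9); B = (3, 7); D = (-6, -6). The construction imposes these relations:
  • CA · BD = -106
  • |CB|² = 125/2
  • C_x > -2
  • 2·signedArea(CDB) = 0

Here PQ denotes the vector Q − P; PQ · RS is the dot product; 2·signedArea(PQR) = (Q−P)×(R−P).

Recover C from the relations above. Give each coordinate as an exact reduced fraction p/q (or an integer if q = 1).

1. C_x = -3/2  [2·signedArea(CDB) = 0 ∩ CA · BD = -106]
2. C_y = 1/2  [2·signedArea(CDB) = 0 ∩ CA · BD = -106]
   → C = (-3/2, 1/2)

C = (-3/2, 1/2)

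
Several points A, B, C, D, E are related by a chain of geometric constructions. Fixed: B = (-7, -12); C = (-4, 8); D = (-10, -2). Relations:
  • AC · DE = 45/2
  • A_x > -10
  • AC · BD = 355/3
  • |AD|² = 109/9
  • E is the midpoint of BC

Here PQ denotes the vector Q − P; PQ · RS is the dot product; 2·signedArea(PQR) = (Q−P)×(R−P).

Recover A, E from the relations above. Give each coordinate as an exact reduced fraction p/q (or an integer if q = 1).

1. A_x = -9  [line 3·x + -10·y + -79/3 = 0 ∩ |AD|² = 109/9]
2. A_y = -16/3  [line 3·x + -10·y + -79/3 = 0 ∩ |AD|² = 109/9]
   → A = (-9, -16/3)
3. E_x = -11/2  [AC · DE = 45/2 ∩ E is the midpoint of BC]
4. E_y = -2  [AC · DE = 45/2 ∩ E is the midpoint of BC]
   → E = (-11/2, -2)

A = (-9, -16/3)
E = (-11/2, -2)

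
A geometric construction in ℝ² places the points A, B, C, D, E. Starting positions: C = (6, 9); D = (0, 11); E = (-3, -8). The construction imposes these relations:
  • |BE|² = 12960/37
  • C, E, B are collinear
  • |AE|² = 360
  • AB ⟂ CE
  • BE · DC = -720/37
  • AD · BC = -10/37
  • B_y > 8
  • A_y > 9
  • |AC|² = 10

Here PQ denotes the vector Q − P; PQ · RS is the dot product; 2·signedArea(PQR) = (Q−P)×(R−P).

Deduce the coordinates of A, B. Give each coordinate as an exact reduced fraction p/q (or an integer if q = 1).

1. B_x = 213/37  [C, E, B are collinear ∩ BE · DC = -720/37]
2. B_y = 316/37  [C, E, B are collinear ∩ BE · DC = -720/37]
   → B = (213/37, 316/37)
3. A_x = 3  [line -9/37·x + -17/37·y + 197/37 = 0 ∩ |AC|² = 10]
4. A_y = 10  [line -9/37·x + -17/37·y + 197/37 = 0 ∩ |AC|² = 10]
   → A = (3, 10)

A = (3, 10)
B = (213/37, 316/37)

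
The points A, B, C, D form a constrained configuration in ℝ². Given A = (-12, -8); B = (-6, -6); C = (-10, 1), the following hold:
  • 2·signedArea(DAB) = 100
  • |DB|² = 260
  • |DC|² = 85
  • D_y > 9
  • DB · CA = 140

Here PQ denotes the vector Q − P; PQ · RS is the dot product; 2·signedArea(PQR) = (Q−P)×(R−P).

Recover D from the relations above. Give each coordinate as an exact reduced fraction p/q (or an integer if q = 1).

1. D_x = -8  [DB · CA = 140 ∩ 2·signedArea(DAB) = 100]
2. D_y = 10  [DB · CA = 140 ∩ 2·signedArea(DAB) = 100]
   → D = (-8, 10)

D = (-8, 10)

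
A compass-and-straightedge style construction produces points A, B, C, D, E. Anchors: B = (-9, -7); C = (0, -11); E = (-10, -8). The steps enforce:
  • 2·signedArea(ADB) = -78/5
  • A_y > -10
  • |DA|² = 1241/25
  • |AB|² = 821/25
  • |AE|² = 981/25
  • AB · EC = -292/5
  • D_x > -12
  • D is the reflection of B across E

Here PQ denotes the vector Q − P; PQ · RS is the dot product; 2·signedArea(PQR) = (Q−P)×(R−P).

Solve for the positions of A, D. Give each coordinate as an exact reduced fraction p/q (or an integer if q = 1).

1. A_x = -4  [line -10·x + 3·y + -53/5 = 0 ∩ |AE|² = 981/25]
2. A_y = -49/5  [line -10·x + 3·y + -53/5 = 0 ∩ |AE|² = 981/25]
   → A = (-4, -49/5)
3. D_x = -11  [2·signedArea(ADB) = -78/5 ∩ D is the reflection of B across E]
4. D_y = -9  [2·signedArea(ADB) = -78/5 ∩ D is the reflection of B across E]
   → D = (-11, -9)

A = (-4, -49/5)
D = (-11, -9)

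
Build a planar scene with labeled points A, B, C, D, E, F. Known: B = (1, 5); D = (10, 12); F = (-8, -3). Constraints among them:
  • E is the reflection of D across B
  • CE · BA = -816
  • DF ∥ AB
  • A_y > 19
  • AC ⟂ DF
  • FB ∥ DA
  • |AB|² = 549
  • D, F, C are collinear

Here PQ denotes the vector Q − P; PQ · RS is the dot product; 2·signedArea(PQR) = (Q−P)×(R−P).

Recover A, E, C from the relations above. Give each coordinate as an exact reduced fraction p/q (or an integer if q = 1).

1. A_x = 19  [DF ∥ AB ∩ FB ∥ DA]
2. A_y = 20  [DF ∥ AB ∩ FB ∥ DA]
   → A = (19, 20)
3. E_x = -8  [E is the reflection of D across B]
4. E_y = -2  [E is the reflection of D across B]
   → E = (-8, -2)
5. C_x = 1174/61  [D, F, C are collinear ∩ AC ⟂ DF]
6. C_y = 1202/61  [D, F, C are collinear ∩ AC ⟂ DF]
   → C = (1174/61, 1202/61)

A = (19, 20)
C = (1174/61, 1202/61)
E = (-8, -2)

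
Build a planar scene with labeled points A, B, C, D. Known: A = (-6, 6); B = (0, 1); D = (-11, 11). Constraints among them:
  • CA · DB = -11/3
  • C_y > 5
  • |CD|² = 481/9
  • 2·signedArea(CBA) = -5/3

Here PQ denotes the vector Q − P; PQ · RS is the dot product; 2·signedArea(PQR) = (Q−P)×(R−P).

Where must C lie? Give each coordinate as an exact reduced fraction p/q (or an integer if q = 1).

1. C_x = -17/3  [2·signedArea(CBA) = -5/3 ∩ CA · DB = -11/3]
2. C_y = 6  [2·signedArea(CBA) = -5/3 ∩ CA · DB = -11/3]
   → C = (-17/3, 6)

C = (-17/3, 6)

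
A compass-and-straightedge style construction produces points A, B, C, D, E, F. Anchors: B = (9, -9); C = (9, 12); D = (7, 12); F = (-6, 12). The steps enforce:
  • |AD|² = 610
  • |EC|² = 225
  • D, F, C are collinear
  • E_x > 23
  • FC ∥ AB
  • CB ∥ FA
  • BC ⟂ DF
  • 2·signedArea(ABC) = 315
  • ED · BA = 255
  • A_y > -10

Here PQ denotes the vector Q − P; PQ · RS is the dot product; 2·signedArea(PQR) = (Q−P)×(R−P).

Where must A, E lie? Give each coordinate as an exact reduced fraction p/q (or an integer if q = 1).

A = (-6, -9)
E = (24, 12)

1. A_x = -6  [FC ∥ AB ∩ CB ∥ FA]
2. A_y = -9  [FC ∥ AB ∩ CB ∥ FA]
   → A = (-6, -9)
3. E_x = 24  [ED · BA = 255]
4. E_y = 12  [|EC|² = 225]
   → E = (24, 12)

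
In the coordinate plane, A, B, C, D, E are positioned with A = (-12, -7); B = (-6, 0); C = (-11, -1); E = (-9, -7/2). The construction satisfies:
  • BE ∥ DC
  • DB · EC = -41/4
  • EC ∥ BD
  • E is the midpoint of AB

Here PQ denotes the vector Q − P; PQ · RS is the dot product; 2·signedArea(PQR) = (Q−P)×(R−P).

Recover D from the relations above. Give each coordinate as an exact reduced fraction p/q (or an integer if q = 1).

1. D_x = -8  [BE ∥ DC ∩ EC ∥ BD]
2. D_y = 5/2  [BE ∥ DC ∩ EC ∥ BD]
   → D = (-8, 5/2)

D = (-8, 5/2)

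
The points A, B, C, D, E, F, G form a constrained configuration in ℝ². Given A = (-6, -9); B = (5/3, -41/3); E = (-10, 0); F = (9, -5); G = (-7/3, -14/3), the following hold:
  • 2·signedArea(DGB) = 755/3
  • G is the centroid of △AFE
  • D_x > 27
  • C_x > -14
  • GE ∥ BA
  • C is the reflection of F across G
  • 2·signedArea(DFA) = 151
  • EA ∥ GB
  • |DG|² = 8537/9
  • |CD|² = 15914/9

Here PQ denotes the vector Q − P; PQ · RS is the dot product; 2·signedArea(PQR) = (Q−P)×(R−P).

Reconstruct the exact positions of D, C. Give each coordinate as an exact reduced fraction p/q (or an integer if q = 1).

C = (-41/3, -13/3)
D = (28, -10)

1. D_x = 28  [2·signedArea(DGB) = 755/3 ∩ 2·signedArea(DFA) = 151]
2. D_y = -10  [2·signedArea(DGB) = 755/3 ∩ 2·signedArea(DFA) = 151]
   → D = (28, -10)
3. C_x = -41/3  [C is the reflection of F across G]
4. C_y = -13/3  [C is the reflection of F across G]
   → C = (-41/3, -13/3)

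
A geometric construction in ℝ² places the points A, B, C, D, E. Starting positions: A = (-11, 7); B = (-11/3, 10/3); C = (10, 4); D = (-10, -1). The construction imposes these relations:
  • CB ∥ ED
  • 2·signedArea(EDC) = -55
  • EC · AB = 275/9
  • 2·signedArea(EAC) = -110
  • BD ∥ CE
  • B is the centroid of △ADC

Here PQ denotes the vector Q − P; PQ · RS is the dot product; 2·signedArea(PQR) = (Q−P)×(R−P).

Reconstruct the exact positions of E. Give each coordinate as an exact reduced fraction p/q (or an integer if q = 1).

1. E_x = 11/3  [CB ∥ ED ∩ BD ∥ CE]
2. E_y = -1/3  [CB ∥ ED ∩ BD ∥ CE]
   → E = (11/3, -1/3)

E = (11/3, -1/3)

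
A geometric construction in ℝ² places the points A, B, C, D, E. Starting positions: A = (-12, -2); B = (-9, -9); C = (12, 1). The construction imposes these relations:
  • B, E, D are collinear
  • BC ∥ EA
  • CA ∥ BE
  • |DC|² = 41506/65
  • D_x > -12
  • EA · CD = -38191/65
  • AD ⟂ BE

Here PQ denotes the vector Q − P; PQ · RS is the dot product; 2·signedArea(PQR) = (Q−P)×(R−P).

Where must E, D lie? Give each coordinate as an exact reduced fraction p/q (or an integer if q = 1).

1. E_x = -33  [BC ∥ EA ∩ CA ∥ BE]
2. E_y = -12  [BC ∥ EA ∩ CA ∥ BE]
   → E = (-33, -12)
3. D_x = -721/65  [B, E, D are collinear ∩ AD ⟂ BE]
4. D_y = -602/65  [B, E, D are collinear ∩ AD ⟂ BE]
   → D = (-721/65, -602/65)

D = (-721/65, -602/65)
E = (-33, -12)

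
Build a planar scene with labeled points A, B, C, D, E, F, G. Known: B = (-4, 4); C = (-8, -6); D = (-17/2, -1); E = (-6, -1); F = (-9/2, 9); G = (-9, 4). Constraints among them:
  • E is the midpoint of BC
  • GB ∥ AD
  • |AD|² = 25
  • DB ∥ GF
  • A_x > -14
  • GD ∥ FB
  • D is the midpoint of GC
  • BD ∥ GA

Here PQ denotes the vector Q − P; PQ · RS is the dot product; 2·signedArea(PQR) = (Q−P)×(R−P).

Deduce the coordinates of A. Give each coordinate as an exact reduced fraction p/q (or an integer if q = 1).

1. A_x = -27/2  [GB ∥ AD ∩ BD ∥ GA]
2. A_y = -1  [GB ∥ AD ∩ BD ∥ GA]
   → A = (-27/2, -1)

A = (-27/2, -1)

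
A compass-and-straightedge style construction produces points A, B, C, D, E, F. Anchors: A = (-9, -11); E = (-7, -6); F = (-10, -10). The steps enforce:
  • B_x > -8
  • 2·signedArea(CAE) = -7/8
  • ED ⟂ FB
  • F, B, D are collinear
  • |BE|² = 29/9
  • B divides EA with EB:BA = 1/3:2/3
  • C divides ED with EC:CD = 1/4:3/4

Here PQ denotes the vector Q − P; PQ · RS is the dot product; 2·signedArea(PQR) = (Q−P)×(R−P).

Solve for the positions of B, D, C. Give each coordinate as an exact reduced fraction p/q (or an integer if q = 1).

B = (-23/3, -23/3)
C = (-55/8, -49/8)
D = (-13/2, -13/2)

1. B_x = -23/3  [B divides EA with EB:BA = 1/3:2/3]
2. B_y = -23/3  [B divides EA with EB:BA = 1/3:2/3]
   → B = (-23/3, -23/3)
3. D_x = -13/2  [F, B, D are collinear ∩ ED ⟂ FB]
4. D_y = -13/2  [F, B, D are collinear ∩ ED ⟂ FB]
   → D = (-13/2, -13/2)
5. C_x = -55/8  [C divides ED with EC:CD = 1/4:3/4]
6. C_y = -49/8  [C divides ED with EC:CD = 1/4:3/4]
   → C = (-55/8, -49/8)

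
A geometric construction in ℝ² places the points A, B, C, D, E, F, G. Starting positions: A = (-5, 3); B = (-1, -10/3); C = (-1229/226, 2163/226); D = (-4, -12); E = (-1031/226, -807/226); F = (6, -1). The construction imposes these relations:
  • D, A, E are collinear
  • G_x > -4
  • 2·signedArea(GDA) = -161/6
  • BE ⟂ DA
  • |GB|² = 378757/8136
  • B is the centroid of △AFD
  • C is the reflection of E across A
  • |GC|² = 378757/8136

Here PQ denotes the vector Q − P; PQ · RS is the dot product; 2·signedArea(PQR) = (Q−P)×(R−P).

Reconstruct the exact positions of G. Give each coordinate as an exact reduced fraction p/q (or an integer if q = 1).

G = (-1455/452, 4229/1356)

1. G_x = -1455/452  [line -15·x + -1·y + -271/6 = 0 ∩ |GC|² = 378757/8136]
2. G_y = 4229/1356  [line -15·x + -1·y + -271/6 = 0 ∩ |GC|² = 378757/8136]
   → G = (-1455/452, 4229/1356)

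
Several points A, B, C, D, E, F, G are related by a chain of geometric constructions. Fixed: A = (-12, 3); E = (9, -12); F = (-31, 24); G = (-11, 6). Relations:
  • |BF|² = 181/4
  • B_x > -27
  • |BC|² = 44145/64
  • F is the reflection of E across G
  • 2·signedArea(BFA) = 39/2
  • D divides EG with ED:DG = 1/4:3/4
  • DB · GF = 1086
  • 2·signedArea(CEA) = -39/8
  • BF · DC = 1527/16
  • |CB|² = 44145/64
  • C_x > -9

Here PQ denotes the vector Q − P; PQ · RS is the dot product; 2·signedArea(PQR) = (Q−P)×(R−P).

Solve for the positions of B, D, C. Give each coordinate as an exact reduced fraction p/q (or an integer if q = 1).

1. B_x = -26  [line 21·x + 19·y + 351/2 = 0 ∩ |BF|² = 181/4]
2. B_y = 39/2  [line 21·x + 19·y + 351/2 = 0 ∩ |BF|² = 181/4]
   → B = (-26, 39/2)
3. D_x = 4  [D divides EG with ED:DG = 1/4:3/4]
4. D_y = -15/2  [D divides EG with ED:DG = 1/4:3/4]
   → D = (4, -15/2)
5. C_x = -8  [BF · DC = 1527/16 ∩ 2·signedArea(CEA) = -39/8]
6. C_y = 3/8  [BF · DC = 1527/16 ∩ 2·signedArea(CEA) = -39/8]
   → C = (-8, 3/8)

B = (-26, 39/2)
C = (-8, 3/8)
D = (4, -15/2)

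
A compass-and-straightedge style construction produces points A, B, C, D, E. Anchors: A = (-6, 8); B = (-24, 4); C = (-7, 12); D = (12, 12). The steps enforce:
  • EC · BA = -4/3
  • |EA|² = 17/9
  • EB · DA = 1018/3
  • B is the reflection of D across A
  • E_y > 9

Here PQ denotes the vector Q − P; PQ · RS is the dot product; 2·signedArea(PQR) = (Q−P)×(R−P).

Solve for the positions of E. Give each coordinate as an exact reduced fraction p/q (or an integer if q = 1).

E = (-19/3, 28/3)

1. E_x = -19/3  [line 18·x + 4·y + 230/3 = 0 ∩ |EA|² = 17/9]
2. E_y = 28/3  [line 18·x + 4·y + 230/3 = 0 ∩ |EA|² = 17/9]
   → E = (-19/3, 28/3)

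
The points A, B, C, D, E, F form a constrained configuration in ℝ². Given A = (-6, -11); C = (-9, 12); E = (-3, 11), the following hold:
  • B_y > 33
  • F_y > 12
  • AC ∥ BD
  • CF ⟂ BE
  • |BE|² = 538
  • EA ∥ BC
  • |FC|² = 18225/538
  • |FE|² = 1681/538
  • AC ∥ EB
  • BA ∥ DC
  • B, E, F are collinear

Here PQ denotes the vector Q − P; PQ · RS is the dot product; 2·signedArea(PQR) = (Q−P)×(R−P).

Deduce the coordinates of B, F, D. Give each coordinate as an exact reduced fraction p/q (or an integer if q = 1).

B = (-6, 34)
D = (-9, 57)
F = (-1737/538, 6861/538)

1. B_x = -6  [EA ∥ BC ∩ AC ∥ EB]
2. B_y = 34  [EA ∥ BC ∩ AC ∥ EB]
   → B = (-6, 34)
3. F_x = -1737/538  [B, E, F are collinear ∩ CF ⟂ BE]
4. F_y = 6861/538  [B, E, F are collinear ∩ CF ⟂ BE]
   → F = (-1737/538, 6861/538)
5. D_x = -9  [BA ∥ DC ∩ AC ∥ BD]
6. D_y = 57  [BA ∥ DC ∩ AC ∥ BD]
   → D = (-9, 57)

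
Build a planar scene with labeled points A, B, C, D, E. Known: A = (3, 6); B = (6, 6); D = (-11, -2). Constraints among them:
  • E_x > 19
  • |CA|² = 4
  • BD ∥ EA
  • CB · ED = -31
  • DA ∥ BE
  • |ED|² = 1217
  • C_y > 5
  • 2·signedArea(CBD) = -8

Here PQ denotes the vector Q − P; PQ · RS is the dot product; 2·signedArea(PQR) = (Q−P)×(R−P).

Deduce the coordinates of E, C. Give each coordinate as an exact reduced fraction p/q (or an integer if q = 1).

C = (5, 6)
E = (20, 14)

1. E_x = 20  [BD ∥ EA ∩ DA ∥ BE]
2. E_y = 14  [BD ∥ EA ∩ DA ∥ BE]
   → E = (20, 14)
3. C_x = 5  [CB · ED = -31 ∩ 2·signedArea(CBD) = -8]
4. C_y = 6  [CB · ED = -31 ∩ 2·signedArea(CBD) = -8]
   → C = (5, 6)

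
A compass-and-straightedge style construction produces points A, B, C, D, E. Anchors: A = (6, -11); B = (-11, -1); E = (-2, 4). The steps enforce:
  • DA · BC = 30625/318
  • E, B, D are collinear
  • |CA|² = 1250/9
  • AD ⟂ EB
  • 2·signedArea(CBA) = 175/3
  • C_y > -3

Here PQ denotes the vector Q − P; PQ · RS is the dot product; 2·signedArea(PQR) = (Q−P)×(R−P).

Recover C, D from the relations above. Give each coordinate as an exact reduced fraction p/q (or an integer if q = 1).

1. C_x = -7/3  [line 10·x + 17·y + 206/3 = 0 ∩ |CA|² = 1250/9]
2. C_y = -8/3  [line 10·x + 17·y + 206/3 = 0 ∩ |CA|² = 1250/9]
   → C = (-7/3, -8/3)
3. D_x = -239/106  [E, B, D are collinear ∩ AD ⟂ EB]
4. D_y = 409/106  [E, B, D are collinear ∩ AD ⟂ EB]
   → D = (-239/106, 409/106)

C = (-7/3, -8/3)
D = (-239/106, 409/106)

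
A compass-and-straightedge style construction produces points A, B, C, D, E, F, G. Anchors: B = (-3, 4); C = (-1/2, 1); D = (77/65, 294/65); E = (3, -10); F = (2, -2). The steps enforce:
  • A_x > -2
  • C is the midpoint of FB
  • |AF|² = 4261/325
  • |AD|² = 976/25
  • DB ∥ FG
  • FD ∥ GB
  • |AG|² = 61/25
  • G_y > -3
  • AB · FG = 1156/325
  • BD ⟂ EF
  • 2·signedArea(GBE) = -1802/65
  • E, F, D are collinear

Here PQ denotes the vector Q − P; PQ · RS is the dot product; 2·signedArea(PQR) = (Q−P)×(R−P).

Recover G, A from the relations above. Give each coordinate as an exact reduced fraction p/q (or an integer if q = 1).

A = (-491/325, -362/325)
G = (-142/65, -164/65)

1. G_x = -142/65  [FD ∥ GB ∩ DB ∥ FG]
2. G_y = -164/65  [FD ∥ GB ∩ DB ∥ FG]
   → G = (-142/65, -164/65)
3. A_x = -491/325  [line 272/65·x + 34/65·y + 2244/325 = 0 ∩ |AD|² = 976/25]
4. A_y = -362/325  [line 272/65·x + 34/65·y + 2244/325 = 0 ∩ |AD|² = 976/25]
   → A = (-491/325, -362/325)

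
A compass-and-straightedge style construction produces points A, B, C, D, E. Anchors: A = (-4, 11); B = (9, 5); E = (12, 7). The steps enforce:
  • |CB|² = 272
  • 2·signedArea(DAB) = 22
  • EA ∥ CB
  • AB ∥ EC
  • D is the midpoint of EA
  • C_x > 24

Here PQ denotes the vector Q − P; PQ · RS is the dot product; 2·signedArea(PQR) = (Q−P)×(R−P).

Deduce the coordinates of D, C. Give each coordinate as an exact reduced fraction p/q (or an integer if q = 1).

1. D_x = 4  [D is the midpoint of EA]
2. D_y = 9  [D is the midpoint of EA]
   → D = (4, 9)
3. C_x = 25  [EA ∥ CB ∩ AB ∥ EC]
4. C_y = 1  [EA ∥ CB ∩ AB ∥ EC]
   → C = (25, 1)

C = (25, 1)
D = (4, 9)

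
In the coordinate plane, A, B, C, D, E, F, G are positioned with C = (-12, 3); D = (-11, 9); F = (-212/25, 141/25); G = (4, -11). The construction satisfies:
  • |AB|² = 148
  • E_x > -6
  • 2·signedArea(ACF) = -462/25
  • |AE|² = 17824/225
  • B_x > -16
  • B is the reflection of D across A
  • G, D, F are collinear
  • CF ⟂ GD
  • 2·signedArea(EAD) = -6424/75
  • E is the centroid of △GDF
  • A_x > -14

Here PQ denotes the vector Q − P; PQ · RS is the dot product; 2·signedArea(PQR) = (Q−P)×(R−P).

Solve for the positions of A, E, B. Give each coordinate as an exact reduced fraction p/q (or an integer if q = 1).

A = (-13, -3)
B = (-15, -15)
E = (-129/25, 91/75)

1. E_x = -129/25  [E is the centroid of △GDF]
2. E_y = 91/75  [E is the centroid of △GDF]
   → E = (-129/25, 91/75)
3. A_x = -13  [2·signedArea(ACF) = -462/25 ∩ 2·signedArea(EAD) = -6424/75]
4. A_y = -3  [2·signedArea(ACF) = -462/25 ∩ 2·signedArea(EAD) = -6424/75]
   → A = (-13, -3)
5. B_x = -15  [B is the reflection of D across A]
6. B_y = -15  [B is the reflection of D across A]
   → B = (-15, -15)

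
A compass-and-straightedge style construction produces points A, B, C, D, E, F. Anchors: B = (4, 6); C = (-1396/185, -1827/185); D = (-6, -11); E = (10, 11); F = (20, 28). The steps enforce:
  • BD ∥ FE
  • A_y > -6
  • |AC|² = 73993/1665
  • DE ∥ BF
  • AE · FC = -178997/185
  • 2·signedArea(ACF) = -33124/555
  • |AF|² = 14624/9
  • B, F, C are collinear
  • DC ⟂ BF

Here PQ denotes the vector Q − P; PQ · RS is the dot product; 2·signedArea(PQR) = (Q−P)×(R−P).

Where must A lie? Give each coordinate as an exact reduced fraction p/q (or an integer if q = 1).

1. A_x = -8/3  [AE · FC = -178997/185 ∩ 2·signedArea(ACF) = -33124/555]
2. A_y = -16/3  [AE · FC = -178997/185 ∩ 2·signedArea(ACF) = -33124/555]
   → A = (-8/3, -16/3)

A = (-8/3, -16/3)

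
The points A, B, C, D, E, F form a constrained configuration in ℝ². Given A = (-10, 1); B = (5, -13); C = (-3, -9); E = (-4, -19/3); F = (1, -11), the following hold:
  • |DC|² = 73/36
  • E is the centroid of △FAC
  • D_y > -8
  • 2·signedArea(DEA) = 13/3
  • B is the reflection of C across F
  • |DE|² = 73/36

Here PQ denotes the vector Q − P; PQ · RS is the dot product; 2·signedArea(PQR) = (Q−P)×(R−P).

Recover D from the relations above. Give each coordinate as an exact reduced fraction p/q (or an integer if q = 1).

1. D_x = -7/2  [line -22/3·x + -6·y + -215/3 = 0 ∩ |DC|² = 73/36]
2. D_y = -23/3  [line -22/3·x + -6·y + -215/3 = 0 ∩ |DC|² = 73/36]
   → D = (-7/2, -23/3)

D = (-7/2, -23/3)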